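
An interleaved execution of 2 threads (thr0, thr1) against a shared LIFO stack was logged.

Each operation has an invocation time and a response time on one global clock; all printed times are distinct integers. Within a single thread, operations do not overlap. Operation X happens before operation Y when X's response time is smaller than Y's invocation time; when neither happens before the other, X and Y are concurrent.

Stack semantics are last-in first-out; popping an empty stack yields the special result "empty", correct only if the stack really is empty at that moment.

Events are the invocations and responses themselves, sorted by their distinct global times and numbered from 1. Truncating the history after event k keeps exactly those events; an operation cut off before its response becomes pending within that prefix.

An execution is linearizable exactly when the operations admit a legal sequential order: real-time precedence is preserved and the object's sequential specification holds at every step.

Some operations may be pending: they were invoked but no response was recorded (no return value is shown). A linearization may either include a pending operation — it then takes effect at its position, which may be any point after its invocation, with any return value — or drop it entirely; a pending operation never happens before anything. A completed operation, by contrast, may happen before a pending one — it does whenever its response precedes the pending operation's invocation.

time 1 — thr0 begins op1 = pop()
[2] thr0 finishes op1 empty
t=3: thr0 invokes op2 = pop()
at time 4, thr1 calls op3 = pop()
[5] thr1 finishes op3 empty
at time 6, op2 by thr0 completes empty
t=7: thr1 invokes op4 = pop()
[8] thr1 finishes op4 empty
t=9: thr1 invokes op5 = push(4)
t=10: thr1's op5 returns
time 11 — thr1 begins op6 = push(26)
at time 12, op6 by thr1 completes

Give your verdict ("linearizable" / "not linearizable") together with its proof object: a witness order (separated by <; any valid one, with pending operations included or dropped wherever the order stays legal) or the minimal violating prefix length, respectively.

step 1: op1 pop() → empty — stack <>
step 2: op2 pop() → empty — stack <>
step 3: op3 pop() → empty — stack <>
step 4: op4 pop() → empty — stack <>
step 5: op5 push(4) — stack <4>
step 6: op6 push(26) — stack <4,26>

linearizable — witness: op1 < op2 < op3 < op4 < op5 < op6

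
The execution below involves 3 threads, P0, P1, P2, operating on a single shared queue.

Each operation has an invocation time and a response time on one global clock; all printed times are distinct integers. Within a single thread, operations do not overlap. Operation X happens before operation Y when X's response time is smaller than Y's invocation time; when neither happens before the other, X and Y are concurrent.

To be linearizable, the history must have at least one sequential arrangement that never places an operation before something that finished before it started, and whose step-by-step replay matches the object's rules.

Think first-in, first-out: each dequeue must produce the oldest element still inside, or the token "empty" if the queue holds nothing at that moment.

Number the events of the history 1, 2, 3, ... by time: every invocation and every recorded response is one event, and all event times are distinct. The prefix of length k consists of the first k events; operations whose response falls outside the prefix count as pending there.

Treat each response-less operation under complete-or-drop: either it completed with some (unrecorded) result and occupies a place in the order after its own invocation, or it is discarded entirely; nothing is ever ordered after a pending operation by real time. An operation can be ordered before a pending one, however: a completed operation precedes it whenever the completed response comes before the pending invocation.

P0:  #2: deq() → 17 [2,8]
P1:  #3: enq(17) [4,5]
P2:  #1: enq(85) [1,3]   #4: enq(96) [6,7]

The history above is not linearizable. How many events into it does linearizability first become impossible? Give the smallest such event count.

events 1..7 are linearizable; a witness order is #1, #2, #3, #4:
1. #1 enq(85), leaving queue <85>
2. #2 deq() (pending, included), leaving queue <>
3. #3 enq(17), leaving queue <17>
4. #4 enq(96), leaving queue <17,96>
once event 8 joins (#2's response, time 8), exhaustive search finds no witness
for example #1, #2, #3, #4 fails at step 2: #2 deq() → 17 is not legal there
for example #1, #3, #2, #4 fails at step 3: #2 deq() → 17 is not legal there

8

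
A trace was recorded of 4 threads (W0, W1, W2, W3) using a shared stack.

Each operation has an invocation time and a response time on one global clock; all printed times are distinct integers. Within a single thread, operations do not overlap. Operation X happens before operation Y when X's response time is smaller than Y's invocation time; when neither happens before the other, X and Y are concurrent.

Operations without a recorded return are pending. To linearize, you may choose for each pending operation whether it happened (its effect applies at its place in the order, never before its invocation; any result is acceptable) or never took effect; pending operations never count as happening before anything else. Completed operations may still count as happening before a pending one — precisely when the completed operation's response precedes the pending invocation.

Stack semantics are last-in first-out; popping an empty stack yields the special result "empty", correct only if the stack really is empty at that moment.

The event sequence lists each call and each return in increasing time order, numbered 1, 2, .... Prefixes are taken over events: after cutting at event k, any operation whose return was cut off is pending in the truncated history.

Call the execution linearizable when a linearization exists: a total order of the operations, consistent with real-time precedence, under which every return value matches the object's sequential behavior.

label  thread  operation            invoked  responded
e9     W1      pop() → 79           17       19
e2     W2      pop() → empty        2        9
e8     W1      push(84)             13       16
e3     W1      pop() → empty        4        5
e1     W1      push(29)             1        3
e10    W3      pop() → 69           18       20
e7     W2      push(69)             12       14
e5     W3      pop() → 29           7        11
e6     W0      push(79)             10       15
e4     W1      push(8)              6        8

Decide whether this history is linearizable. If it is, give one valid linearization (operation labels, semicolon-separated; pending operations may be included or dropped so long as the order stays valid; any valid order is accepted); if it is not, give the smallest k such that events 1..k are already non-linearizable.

not linearizable — minimal violating prefix: 9 events

already the first 9 events (up to e2's response at time 9) admit no linearization; the first 8 still do
the 4 completed operations admit 4 real-time orders; each fails the stack replay
no escape via the 1 pending operation (e5): every completion choice fails
take e1, e2, e3, e4 (pending dropped): step 2 already fails, because e2 pop() → empty cannot occur there
take e1, e3, e2, e4 (pending dropped): step 2 already fails, because e3 pop() → empty cannot occur there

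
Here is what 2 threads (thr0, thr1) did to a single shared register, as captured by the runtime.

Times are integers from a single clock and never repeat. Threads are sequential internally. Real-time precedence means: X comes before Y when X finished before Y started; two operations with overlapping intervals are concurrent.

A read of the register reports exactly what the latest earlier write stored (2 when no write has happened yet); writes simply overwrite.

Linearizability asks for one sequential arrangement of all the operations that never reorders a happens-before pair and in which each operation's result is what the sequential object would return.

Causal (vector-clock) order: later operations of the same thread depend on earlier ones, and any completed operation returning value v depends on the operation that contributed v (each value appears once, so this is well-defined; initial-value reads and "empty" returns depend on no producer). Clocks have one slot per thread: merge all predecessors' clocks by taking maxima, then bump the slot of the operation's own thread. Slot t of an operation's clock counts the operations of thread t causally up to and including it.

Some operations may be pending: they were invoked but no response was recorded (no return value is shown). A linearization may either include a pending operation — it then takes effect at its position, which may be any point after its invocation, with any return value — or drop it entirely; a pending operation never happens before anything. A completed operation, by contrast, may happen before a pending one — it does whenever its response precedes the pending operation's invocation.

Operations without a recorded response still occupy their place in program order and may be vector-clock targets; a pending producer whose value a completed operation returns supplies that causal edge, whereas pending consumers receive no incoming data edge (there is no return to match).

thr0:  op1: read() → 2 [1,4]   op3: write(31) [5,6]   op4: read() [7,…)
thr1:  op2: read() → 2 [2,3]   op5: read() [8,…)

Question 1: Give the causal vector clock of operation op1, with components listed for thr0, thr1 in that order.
op2 (invocation 2): nothing precedes it; thr1's component alone gives (0, 1)
op1 (invocation 1): nothing precedes it; thr0's component alone gives (1, 0)
op5 (invocation 8): componentwise max over VC(op2)=(0, 1), +1 at thr1, giving (0, 2)
op3 (invocation 5): componentwise max over VC(op1)=(1, 0), +1 at thr0, giving (2, 0)
op4 (invocation 7): componentwise max over VC(op3)=(2, 0), +1 at thr0, giving (3, 0)
target: VC(op1) = (1, 0)

(1, 0)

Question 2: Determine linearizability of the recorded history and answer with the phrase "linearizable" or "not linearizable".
a witness: op1, op2, op3
after step 1 (op1 read() → 2): value 2
after step 2 (op2 read() → 2): value 2
after step 3 (op3 write(31)): value 31

linearizable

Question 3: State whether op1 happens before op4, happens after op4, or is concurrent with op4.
op1 spans [1,4], op4 spans [7,…)
resp(op1)=4 < inv(op4)=7

before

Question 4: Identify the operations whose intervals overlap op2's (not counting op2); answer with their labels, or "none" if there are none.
concurrent with op2 ([2,3]): every op whose interval crosses 2..3
op1 [1,4]: concurrent
op3 [5,6]: after
op4 [7,…): after
op5 [8,…): after

op1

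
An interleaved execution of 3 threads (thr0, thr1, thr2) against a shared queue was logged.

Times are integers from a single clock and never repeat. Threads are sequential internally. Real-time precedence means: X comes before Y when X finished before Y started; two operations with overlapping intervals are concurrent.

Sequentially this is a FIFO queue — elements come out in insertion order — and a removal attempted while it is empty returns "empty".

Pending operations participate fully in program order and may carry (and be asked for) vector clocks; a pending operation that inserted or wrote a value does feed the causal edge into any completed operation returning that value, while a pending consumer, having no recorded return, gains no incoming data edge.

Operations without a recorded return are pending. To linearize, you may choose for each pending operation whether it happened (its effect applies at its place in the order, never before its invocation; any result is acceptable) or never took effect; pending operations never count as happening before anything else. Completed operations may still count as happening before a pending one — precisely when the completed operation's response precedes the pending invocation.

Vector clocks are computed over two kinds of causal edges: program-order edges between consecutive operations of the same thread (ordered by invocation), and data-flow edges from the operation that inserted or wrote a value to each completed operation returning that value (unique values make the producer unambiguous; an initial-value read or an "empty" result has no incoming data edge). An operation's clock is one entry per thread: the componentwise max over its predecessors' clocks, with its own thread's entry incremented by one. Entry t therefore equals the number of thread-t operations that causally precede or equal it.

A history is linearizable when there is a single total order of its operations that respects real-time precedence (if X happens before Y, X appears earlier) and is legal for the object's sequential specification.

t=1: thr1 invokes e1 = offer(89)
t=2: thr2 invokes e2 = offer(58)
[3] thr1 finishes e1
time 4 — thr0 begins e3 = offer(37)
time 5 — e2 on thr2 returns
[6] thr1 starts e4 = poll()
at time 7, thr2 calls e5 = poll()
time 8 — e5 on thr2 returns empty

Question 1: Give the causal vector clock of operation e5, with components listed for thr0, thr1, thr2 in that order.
no predecessors for e2 (invoked 2): thr2 increments from zero → (0, 0, 1)
no predecessors for e1 (invoked 1): thr1 increments from zero → (0, 1, 0)
no predecessors for e3 (invoked 4): thr0 increments from zero → (1, 0, 0)
e5 (invocation 7): componentwise max over VC(e2)=(0, 0, 1), +1 at thr2, giving (0, 0, 2)
e4 (invocation 6): componentwise max over VC(e1)=(0, 1, 0), +1 at thr1, giving (0, 2, 0)
target: VC(e5) = (0, 0, 2)

(0, 0, 2)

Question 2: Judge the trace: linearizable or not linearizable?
events 1..7 are fine; event 8 — the response of e5 at time 8 — makes the prefix non-linearizable
3 completed operations, 2 real-time-consistent orders — every queue replay fails
no escape via the 2 pending operations (e3, e4): every completion choice fails
e.g. e1, e2, e5 (pending dropped): illegal at step 3, since e5 poll() → empty cannot apply there
e.g. e2, e1, e5 (pending dropped): illegal at step 3, since e5 poll() → empty cannot apply there

not linearizable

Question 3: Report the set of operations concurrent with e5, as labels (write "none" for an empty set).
overlap test against e5 [7,8]: concurrent iff the interval meets 7..8
e1 [1,3]: before
e2 [2,5]: before
e3 [4,…): concurrent
e4 [6,…): concurrent

e3, e4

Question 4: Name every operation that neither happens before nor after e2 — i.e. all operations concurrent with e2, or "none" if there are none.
e2 spans [2,5]; an op avoiding the whole window 2..5 is ordered, any other is concurrent
e1 [1,3]: concurrent
e3 [4,…): concurrent
e4 [6,…): after
e5 [7,8]: after

e1, e3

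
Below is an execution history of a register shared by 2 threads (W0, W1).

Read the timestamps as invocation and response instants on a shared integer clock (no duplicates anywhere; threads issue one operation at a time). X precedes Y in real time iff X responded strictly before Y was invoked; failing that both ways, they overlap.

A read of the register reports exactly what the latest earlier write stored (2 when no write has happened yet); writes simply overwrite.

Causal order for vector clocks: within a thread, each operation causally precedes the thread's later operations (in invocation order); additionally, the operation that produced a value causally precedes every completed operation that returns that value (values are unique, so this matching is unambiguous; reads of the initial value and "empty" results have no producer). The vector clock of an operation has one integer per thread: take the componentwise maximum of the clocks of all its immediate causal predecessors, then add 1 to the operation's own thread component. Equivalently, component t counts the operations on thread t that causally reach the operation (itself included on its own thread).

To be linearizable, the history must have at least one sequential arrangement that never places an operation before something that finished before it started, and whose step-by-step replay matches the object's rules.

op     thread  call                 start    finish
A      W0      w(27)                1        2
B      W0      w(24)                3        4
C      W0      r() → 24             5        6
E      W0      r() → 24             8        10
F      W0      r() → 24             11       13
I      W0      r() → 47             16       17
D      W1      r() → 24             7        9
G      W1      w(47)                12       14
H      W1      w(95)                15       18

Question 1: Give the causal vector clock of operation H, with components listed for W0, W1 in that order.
no predecessors for A (invoked 1): W0 increments from zero → (1, 0)
invoked at 3, B merges VC(A)=(1, 0) and bumps W0's slot → (2, 0)
invoked at 7, D merges VC(B)=(2, 0) and bumps W1's slot → (2, 1)
invoked at 5, C merges VC(B)=(2, 0) and bumps W0's slot → (3, 0)
invoked at 12, G merges VC(D)=(2, 1) and bumps W1's slot → (2, 2)
invoked at 8, E merges VC(B)=(2, 0), VC(C)=(3, 0) and bumps W0's slot → (4, 0)
invoked at 15, H merges VC(G)=(2, 2) and bumps W1's slot → (2, 3)
invoked at 11, F merges VC(B)=(2, 0), VC(E)=(4, 0) and bumps W0's slot → (5, 0)
invoked at 16, I merges VC(F)=(5, 0), VC(G)=(2, 2) and bumps W0's slot → (6, 2)
target: VC(H) = (2, 3)

(2, 3)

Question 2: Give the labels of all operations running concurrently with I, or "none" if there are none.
I runs from 16 to 17; window-overlapping ops are concurrent
A [1,2]: before
B [3,4]: before
C [5,6]: before
D [7,9]: before
E [8,10]: before
F [11,13]: before
G [12,14]: before
H [15,18]: concurrent

H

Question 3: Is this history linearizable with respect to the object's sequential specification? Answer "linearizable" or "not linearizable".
a witness: A, B, C, D, E, F, G, I, H
1. A w(27), leaving value 27
2. B w(24), leaving value 24
3. C r() → 24, leaving value 24
4. D r() → 24, leaving value 24
5. E r() → 24, leaving value 24
6. F r() → 24, leaving value 24
7. G w(47), leaving value 47
8. I r() → 47, leaving value 47
9. H w(95), leaving value 95

linearizable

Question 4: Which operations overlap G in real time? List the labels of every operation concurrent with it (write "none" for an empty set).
concurrent with G ([12,14]): every op whose interval crosses 12..14
A [1,2]: before
B [3,4]: before
C [5,6]: before
D [7,9]: before
E [8,10]: before
F [11,13]: concurrent
H [15,18]: after
I [16,17]: after

F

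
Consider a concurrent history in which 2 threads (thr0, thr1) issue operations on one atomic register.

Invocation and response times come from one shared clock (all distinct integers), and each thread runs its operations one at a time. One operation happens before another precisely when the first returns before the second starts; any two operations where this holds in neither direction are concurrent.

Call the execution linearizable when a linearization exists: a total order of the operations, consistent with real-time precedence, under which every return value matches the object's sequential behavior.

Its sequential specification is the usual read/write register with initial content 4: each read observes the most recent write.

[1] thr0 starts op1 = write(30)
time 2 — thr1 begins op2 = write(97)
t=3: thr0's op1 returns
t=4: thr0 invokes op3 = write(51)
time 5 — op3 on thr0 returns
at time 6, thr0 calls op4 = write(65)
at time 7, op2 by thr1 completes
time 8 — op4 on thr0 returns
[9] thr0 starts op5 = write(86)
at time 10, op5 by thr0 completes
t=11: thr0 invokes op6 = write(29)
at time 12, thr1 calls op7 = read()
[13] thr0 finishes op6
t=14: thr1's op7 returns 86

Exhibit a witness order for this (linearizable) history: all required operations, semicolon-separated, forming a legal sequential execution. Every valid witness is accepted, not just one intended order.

op1; op2; op3; op4; op5; op7; op6

step 1: op1 write(30) — value 30
step 2: op2 write(97) — value 97
step 3: op3 write(51) — value 51
step 4: op4 write(65) — value 65
step 5: op5 write(86) — value 86
step 6: op7 read() → 86 — value 86
step 7: op6 write(29) — value 29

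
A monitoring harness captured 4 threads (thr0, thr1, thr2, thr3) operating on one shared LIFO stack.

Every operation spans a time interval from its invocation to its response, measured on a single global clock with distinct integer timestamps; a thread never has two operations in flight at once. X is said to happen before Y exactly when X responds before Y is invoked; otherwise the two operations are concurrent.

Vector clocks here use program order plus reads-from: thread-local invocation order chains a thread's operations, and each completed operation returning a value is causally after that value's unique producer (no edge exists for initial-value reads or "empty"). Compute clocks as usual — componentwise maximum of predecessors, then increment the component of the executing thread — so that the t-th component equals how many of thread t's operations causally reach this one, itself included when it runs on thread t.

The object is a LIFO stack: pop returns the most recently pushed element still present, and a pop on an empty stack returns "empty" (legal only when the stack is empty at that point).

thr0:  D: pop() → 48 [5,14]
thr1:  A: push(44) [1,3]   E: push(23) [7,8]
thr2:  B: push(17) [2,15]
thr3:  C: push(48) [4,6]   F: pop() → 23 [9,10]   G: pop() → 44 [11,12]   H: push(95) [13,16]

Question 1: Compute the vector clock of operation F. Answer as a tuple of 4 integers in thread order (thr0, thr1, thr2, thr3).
C, invoked 4, has no incoming edges; only thr3's bump applies → (0, 0, 0, 1)
B, invoked 2, has no incoming edges; only thr2's bump applies → (0, 0, 1, 0)
A, invoked 1, has no incoming edges; only thr1's bump applies → (0, 1, 0, 0)
E, invoked 7, takes VC(A)=(0, 1, 0, 0) under max, adds 1 for thr1 → (0, 2, 0, 0)
D, invoked 5, takes VC(C)=(0, 0, 0, 1) under max, adds 1 for thr0 → (1, 0, 0, 1)
F, invoked 9, takes VC(C)=(0, 0, 0, 1), VC(E)=(0, 2, 0, 0) under max, adds 1 for thr3 → (0, 2, 0, 2)
G, invoked 11, takes VC(A)=(0, 1, 0, 0), VC(F)=(0, 2, 0, 2) under max, adds 1 for thr3 → (0, 2, 0, 3)
H, invoked 13, takes VC(G)=(0, 2, 0, 3) under max, adds 1 for thr3 → (0, 2, 0, 4)
target: VC(F) = (0, 2, 0, 2)

(0, 2, 0, 2)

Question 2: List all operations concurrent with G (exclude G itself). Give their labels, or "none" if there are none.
G spans [11,12]; an op avoiding the whole window 11..12 is ordered, any other is concurrent
A [1,3]: before
B [2,15]: concurrent
C [4,6]: before
D [5,14]: concurrent
E [7,8]: before
F [9,10]: before
H [13,16]: after

B, D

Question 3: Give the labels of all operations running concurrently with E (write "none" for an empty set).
overlap test against E [7,8]: concurrent iff the interval meets 7..8
A [1,3]: before
B [2,15]: concurrent
C [4,6]: before
D [5,14]: concurrent
F [9,10]: after
G [11,12]: after
H [13,16]: after

B, D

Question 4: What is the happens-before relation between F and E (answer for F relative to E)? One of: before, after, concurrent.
F spans [9,10], E spans [7,8]
resp(E)=8 < inv(F)=9

after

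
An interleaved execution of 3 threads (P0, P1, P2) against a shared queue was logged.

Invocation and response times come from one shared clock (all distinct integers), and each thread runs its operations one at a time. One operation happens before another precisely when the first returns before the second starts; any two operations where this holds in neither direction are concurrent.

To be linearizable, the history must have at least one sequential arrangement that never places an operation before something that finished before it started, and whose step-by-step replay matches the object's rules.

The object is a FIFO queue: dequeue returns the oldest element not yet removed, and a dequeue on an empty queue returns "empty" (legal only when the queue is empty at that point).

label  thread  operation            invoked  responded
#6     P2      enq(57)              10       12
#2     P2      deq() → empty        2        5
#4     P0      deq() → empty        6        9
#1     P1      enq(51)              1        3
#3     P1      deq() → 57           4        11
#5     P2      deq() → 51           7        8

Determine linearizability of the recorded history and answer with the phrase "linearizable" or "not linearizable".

linearizable

a witness: #2, #1, #5, #4, #6, #3
step 1: #2 deq() → empty — queue <>
step 2: #1 enq(51) — queue <51>
step 3: #5 deq() → 51 — queue <>
step 4: #4 deq() → empty — queue <>
step 5: #6 enq(57) — queue <57>
step 6: #3 deq() → 57 — queue <>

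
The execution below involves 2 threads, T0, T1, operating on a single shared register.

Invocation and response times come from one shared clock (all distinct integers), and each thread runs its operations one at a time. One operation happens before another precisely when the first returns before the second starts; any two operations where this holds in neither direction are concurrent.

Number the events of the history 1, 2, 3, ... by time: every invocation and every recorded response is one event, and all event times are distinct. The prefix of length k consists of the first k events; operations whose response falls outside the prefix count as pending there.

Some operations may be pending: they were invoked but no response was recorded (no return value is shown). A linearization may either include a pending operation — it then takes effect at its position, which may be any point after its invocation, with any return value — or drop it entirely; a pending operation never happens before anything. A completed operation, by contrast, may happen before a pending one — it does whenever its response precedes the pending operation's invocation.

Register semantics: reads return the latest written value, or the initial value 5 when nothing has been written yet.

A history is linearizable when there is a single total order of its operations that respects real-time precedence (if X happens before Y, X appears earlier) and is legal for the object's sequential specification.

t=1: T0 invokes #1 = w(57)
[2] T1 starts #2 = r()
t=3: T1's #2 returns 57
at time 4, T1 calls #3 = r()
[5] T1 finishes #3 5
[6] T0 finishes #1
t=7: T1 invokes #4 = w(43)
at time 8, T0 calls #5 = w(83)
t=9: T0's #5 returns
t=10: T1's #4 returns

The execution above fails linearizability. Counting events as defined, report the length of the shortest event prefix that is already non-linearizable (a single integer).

one valid order for events 1..4 is #1, #2:
after step 1 (#1 w(57) (pending, included)): value 57
after step 2 (#2 r() → 57): value 57
with event 5 included (#3 responding at time 5), all real-time-consistent orders fail
including or dropping the 1 pending operation (#1) in any combination fails
for example #2, #3 (pending dropped) fails at step 1: #2 r() → 57 is not legal there

5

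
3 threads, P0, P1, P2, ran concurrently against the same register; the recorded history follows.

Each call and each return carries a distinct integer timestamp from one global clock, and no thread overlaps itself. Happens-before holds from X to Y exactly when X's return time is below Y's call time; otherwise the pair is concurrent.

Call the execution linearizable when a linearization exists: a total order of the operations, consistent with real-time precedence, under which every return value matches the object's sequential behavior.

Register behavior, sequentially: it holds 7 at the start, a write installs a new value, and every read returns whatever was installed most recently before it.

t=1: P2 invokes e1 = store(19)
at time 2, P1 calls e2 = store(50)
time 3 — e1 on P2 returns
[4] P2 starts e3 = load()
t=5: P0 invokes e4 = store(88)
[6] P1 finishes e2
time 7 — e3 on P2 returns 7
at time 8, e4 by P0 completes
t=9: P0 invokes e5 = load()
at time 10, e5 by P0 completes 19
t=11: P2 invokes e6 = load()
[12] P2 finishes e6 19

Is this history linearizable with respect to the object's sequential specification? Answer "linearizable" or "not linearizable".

the violation lands at event 7, e3's response at time 7: events 1..6 linearize, events 1..7 do not
3 orders of the 3 completed register ops respect real time; none is legal
including or dropping the 1 pending operation (e4) in any combination fails
for example e1, e2, e3 (pending dropped) fails at step 3: e3 load() → 7 is not legal there
for example e1, e3, e2 (pending dropped) fails at step 2: e3 load() → 7 is not legal there

not linearizable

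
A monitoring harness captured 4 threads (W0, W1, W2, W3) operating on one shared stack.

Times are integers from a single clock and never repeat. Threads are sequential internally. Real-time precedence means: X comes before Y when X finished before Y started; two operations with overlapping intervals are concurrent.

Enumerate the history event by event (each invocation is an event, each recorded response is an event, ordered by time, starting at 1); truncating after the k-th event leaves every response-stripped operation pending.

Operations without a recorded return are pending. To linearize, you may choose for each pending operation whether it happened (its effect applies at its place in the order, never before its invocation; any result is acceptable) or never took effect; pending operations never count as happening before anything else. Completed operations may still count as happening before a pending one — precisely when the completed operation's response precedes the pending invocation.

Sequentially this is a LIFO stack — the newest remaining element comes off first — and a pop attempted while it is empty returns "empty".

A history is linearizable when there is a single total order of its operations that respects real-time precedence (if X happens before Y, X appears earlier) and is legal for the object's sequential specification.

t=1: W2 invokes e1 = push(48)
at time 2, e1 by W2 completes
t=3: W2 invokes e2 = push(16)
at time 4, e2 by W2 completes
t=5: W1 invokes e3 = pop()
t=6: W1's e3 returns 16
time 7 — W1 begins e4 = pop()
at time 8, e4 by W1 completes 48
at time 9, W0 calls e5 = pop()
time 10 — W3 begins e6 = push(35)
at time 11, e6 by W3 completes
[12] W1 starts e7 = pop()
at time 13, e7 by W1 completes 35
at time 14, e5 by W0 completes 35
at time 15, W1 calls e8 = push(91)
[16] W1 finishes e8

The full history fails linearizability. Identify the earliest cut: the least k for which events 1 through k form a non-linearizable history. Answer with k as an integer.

events 1..13 are still linearizable — one witness is e1, e2, e3, e4, e5, e6, e7:
1. e1 push(48), leaving stack <48>
2. e2 push(16), leaving stack <48,16>
3. e3 pop() → 16, leaving stack <48>
4. e4 pop() → 48, leaving stack <>
5. e5 pop() (pending, included), leaving stack <>
6. e6 push(35), leaving stack <35>
7. e7 pop() → 35, leaving stack <>
at event 14 (e5's time-14 response) nothing linearizes any more
e.g. e1, e2, e3, e4, e5, e6, e7: illegal at step 5, since e5 pop() → 35 cannot apply there
e.g. e1, e2, e3, e4, e6, e5, e7: illegal at step 7, since e7 pop() → 35 cannot apply there

14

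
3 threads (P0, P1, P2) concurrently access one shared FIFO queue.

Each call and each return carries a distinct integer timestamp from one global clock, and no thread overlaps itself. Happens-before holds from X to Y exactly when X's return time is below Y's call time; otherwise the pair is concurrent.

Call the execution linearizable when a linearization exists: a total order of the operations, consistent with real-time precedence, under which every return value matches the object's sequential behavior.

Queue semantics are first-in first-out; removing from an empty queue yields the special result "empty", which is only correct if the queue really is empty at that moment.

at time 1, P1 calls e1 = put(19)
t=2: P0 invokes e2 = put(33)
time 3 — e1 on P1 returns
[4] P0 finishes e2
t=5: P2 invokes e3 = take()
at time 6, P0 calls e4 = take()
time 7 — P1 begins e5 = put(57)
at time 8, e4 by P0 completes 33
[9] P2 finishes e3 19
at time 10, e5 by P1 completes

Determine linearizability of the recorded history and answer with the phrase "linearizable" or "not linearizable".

linearizable

witness order: e1, e2, e3, e4, e5
step 1: e1 put(19) — queue <19>
step 2: e2 put(33) — queue <19,33>
step 3: e3 take() → 19 — queue <33>
step 4: e4 take() → 33 — queue <>
step 5: e5 put(57) — queue <57>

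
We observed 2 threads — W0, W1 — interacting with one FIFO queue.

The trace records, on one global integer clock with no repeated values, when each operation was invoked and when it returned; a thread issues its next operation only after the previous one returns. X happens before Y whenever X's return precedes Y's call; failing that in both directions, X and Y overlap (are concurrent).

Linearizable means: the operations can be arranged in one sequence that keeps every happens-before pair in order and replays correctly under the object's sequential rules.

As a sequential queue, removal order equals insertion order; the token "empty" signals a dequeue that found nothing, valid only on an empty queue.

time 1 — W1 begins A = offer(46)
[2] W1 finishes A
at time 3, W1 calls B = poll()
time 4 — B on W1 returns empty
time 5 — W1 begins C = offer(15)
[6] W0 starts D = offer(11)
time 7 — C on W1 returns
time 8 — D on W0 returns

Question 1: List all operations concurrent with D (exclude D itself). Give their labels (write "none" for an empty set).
Answer: C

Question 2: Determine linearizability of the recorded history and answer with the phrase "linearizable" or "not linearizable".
the violation lands at event 4, B's response at time 4: events 1..3 linearize, events 1..4 do not
a single order respects real time; the 2 completed FIFO queue operations fail replay along it
take A, B: step 2 already fails, because B poll() → empty cannot occur there

not linearizable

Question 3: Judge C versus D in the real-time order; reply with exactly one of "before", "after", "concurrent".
Answer: concurrent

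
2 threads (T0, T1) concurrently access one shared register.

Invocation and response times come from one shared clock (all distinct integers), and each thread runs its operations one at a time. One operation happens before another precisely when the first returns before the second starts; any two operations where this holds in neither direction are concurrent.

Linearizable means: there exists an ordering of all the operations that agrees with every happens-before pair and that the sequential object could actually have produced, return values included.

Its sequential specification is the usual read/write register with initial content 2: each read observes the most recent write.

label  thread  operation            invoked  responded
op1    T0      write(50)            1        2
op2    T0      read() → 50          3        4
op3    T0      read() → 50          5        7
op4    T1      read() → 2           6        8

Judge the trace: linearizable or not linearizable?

cut after 7 events: linearizable; cut after 8 events (op4 responds, time 8): not linearizable
2 orders of the 4 completed register ops respect real time; none is legal
one such order, op1, op2, op3, op4, breaks at step 4 where op4 read() → 2 is illegal
one such order, op1, op2, op4, op3, breaks at step 3 where op4 read() → 2 is illegal

not linearizable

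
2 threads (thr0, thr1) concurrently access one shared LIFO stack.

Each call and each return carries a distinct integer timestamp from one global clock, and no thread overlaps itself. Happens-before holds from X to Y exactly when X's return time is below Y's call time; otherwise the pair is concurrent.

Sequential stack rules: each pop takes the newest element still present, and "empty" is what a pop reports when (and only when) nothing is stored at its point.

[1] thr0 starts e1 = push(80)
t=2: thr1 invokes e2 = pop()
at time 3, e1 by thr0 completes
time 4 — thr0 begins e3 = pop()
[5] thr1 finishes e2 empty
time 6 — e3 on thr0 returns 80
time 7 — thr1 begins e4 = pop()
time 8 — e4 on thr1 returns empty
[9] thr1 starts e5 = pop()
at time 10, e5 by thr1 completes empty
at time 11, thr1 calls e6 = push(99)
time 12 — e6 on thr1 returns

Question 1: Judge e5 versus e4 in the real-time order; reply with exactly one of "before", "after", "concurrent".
e5 spans [9,10], e4 spans [7,8]
resp(e4)=8 < inv(e5)=9

after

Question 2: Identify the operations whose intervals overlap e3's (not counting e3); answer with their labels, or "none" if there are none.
e3 runs from 4 to 6; window-overlapping ops are concurrent
e1 [1,3]: before
e2 [2,5]: concurrent
e4 [7,8]: after
e5 [9,10]: after
e6 [11,12]: after

e2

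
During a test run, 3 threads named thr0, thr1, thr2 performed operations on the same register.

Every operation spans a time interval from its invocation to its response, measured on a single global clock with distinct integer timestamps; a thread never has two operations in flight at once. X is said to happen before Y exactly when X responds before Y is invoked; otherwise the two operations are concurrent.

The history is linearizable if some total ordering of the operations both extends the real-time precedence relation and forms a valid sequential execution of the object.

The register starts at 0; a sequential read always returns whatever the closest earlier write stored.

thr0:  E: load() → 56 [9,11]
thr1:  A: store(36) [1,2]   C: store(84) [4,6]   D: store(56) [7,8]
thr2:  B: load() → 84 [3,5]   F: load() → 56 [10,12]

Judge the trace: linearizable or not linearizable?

witness order: A, C, B, D, E, F
1. A store(36), leaving value 36
2. C store(84), leaving value 84
3. B load() → 84, leaving value 84
4. D store(56), leaving value 56
5. E load() → 56, leaving value 56
6. F load() → 56, leaving value 56

linearizable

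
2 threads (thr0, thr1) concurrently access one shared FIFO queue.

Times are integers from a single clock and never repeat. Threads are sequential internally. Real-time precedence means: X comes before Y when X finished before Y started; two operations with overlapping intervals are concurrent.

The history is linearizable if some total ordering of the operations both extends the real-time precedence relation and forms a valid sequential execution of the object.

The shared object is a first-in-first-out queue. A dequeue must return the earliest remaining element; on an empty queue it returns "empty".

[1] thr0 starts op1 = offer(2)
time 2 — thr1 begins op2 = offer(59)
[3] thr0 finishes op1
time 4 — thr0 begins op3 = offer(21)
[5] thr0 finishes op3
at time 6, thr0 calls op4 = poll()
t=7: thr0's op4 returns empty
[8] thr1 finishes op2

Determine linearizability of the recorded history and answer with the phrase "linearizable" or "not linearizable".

not linearizable

cut after 6 events: linearizable; cut after 7 events (op4 responds, time 7): not linearizable
exhaustive check: the 3 completed FIFO queue ops admit one real-time order; illegal
every completion of the 1 pending operation (op2) was checked; none linearizes
for example op1, op3, op4 (pending dropped) fails at step 3: op4 poll() → empty is not legal there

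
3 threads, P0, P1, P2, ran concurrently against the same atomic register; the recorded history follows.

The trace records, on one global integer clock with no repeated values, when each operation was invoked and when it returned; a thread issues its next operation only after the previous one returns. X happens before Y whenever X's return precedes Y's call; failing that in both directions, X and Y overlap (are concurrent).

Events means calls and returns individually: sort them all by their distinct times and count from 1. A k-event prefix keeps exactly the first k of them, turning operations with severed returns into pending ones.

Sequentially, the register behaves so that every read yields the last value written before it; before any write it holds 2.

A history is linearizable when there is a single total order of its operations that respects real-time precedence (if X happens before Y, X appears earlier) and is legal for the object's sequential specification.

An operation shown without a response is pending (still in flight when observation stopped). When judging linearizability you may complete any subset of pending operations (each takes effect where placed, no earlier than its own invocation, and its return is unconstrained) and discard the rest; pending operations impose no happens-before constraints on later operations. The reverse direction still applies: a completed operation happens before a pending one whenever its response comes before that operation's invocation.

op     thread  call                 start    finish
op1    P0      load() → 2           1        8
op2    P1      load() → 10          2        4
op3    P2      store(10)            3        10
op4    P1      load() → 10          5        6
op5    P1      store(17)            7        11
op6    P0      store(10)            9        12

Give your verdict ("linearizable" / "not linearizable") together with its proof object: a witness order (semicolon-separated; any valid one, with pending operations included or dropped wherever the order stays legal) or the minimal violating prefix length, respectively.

after step 1 (op1 load() → 2): value 2
after step 2 (op3 store(10)): value 10
after step 3 (op2 load() → 10): value 10
after step 4 (op4 load() → 10): value 10
after step 5 (op5 store(17)): value 17
after step 6 (op6 store(10)): value 10

linearizable — witness: op1; op3; op2; op4; op5; op6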